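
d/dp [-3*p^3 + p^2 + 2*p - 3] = -9*p^2 + 2*p + 2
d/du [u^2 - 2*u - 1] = 2*u - 2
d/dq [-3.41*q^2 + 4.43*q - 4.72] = 4.43 - 6.82*q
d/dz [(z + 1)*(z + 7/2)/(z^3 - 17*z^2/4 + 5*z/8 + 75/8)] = 16*(-4*z^4 - 36*z^3 + 37*z^2 + 194*z + 160)/(64*z^6 - 544*z^5 + 1236*z^4 + 860*z^3 - 5075*z^2 + 750*z + 5625)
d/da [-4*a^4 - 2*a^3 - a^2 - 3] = 2*a*(-8*a^2 - 3*a - 1)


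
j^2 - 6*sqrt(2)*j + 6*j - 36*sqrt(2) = (j + 6)*(j - 6*sqrt(2))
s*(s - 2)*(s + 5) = s^3 + 3*s^2 - 10*s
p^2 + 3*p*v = p*(p + 3*v)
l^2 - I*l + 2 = (l - 2*I)*(l + I)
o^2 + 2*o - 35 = (o - 5)*(o + 7)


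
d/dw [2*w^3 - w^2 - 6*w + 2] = 6*w^2 - 2*w - 6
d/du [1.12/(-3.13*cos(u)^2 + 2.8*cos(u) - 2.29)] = (3.136 - 7.0112*cos(u))*sin(u)/(3.13*cos(u)^2 - 2.8*cos(u) + 2.29)^2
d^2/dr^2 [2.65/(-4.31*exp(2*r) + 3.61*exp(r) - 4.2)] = (-2.65*(8.62*exp(r) - 3.61)*(17.24*exp(r) - 7.22)*exp(r) + (45.686*exp(r) - 9.5665)*(4.31*exp(2*r) - 3.61*exp(r) + 4.2))*exp(r)/(4.31*exp(2*r) - 3.61*exp(r) + 4.2)^3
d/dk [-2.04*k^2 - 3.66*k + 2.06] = -4.08*k - 3.66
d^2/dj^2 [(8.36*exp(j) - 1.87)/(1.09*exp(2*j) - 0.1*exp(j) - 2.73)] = (9.93251600000002*exp(4*j) - 7.975748*exp(3*j) + 149.872602*exp(2*j) - 24.559216*exp(j) + 62.816754)*exp(j)/(1.295029*exp(6*j) - 0.35643*exp(5*j) - 9.697839*exp(4*j) + 1.78442*exp(3*j) + 24.289083*exp(2*j) - 2.23587*exp(j) - 20.346417)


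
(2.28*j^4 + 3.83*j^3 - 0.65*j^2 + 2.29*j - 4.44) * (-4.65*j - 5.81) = -10.602*j^5 - 31.0563*j^4 - 19.2298*j^3 - 6.872*j^2 + 7.3411*j + 25.7964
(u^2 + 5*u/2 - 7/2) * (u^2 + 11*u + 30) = u^4 + 27*u^3/2 + 54*u^2 + 73*u/2 - 105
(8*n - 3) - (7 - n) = 9*n - 10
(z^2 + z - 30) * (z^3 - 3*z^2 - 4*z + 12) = z^5 - 2*z^4 - 37*z^3 + 98*z^2 + 132*z - 360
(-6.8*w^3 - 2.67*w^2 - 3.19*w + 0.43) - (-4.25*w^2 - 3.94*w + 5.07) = -6.8*w^3 + 1.58*w^2 + 0.75*w - 4.64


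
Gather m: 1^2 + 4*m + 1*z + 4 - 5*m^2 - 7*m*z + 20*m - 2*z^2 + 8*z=-5*m^2 + m*(24 - 7*z) - 2*z^2 + 9*z + 5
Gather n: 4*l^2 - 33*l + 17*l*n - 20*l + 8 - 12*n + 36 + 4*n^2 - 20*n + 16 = 4*l^2 - 53*l + 4*n^2 + n*(17*l - 32) + 60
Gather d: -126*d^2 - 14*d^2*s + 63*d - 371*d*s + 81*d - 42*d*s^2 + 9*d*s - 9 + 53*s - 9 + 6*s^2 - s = d^2*(-14*s - 126) + d*(-42*s^2 - 362*s + 144) + 6*s^2 + 52*s - 18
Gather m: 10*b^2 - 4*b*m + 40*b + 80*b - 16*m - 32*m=10*b^2 + 120*b + m*(-4*b - 48)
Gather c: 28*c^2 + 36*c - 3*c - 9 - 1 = 28*c^2 + 33*c - 10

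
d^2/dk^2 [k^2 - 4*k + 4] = 2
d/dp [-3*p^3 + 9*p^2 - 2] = 9*p*(2 - p)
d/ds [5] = 0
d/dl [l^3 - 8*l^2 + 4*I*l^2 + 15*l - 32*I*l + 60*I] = 3*l^2 + 8*l*(-2 + I) + 15 - 32*I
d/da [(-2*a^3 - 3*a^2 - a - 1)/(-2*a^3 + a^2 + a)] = (-8*a^4 - 8*a^3 - 8*a^2 + 2*a + 1)/(a^2*(4*a^4 - 4*a^3 - 3*a^2 + 2*a + 1))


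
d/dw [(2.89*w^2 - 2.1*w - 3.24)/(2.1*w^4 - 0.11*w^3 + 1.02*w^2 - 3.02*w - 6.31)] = (-12.138*w^5 + 13.5479*w^4 + 26.754*w^3 - 7.655*w^2 - 29.8622*w + 3.4662)/(4.41*w^8 - 0.462*w^7 + 4.2961*w^6 - 12.9084*w^5 - 24.7972*w^4 - 4.7726*w^3 - 3.752*w^2 + 38.1124*w + 39.8161)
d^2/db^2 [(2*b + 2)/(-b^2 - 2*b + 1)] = 4*(b + 1)*(3*b^2 + 6*b - 4*(b + 1)^2 - 3)/(b^2 + 2*b - 1)^3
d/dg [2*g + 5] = 2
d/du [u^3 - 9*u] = 3*u^2 - 9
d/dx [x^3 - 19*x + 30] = 3*x^2 - 19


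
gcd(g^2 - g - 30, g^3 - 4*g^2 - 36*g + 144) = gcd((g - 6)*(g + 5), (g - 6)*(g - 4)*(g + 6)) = g - 6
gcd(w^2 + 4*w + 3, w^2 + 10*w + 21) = w + 3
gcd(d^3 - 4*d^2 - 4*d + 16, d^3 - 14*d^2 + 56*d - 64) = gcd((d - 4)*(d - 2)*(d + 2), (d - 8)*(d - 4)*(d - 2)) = d^2 - 6*d + 8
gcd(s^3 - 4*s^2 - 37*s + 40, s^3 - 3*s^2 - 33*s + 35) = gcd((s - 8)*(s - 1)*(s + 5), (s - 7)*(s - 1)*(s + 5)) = s^2 + 4*s - 5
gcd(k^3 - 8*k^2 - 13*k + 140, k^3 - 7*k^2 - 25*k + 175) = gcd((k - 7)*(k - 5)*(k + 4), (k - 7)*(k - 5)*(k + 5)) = k^2 - 12*k + 35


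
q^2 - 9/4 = (q - 3/2)*(q + 3/2)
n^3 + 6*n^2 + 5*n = n*(n + 1)*(n + 5)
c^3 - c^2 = c^2*(c - 1)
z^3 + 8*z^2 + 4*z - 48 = (z - 2)*(z + 4)*(z + 6)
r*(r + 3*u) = r^2 + 3*r*u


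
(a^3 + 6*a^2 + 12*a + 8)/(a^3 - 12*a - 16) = (a + 2)/(a - 4)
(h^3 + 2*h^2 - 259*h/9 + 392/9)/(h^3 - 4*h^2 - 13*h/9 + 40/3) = (3*h^2 + 14*h - 49)/(3*h^2 - 4*h - 15)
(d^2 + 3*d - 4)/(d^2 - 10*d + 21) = (d^2 + 3*d - 4)/(d^2 - 10*d + 21)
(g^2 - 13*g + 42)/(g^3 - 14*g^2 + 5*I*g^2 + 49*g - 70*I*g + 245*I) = (g - 6)/(g^2 + g*(-7 + 5*I) - 35*I)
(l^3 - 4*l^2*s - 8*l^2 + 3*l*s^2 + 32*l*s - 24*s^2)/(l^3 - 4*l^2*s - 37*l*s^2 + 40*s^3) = (-l^2 + 3*l*s + 8*l - 24*s)/(-l^2 + 3*l*s + 40*s^2)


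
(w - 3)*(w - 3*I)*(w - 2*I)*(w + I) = w^4 - 3*w^3 - 4*I*w^3 - w^2 + 12*I*w^2 + 3*w - 6*I*w + 18*I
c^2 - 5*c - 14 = (c - 7)*(c + 2)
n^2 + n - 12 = (n - 3)*(n + 4)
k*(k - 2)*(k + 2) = k^3 - 4*k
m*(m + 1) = m^2 + m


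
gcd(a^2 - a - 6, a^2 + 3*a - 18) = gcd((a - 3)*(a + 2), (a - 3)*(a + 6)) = a - 3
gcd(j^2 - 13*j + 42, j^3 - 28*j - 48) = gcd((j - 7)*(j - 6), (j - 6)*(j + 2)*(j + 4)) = j - 6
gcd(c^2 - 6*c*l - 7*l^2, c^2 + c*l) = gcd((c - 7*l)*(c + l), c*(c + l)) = c + l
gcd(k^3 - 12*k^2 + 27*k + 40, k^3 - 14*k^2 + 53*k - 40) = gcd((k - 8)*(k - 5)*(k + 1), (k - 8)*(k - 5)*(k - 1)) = k^2 - 13*k + 40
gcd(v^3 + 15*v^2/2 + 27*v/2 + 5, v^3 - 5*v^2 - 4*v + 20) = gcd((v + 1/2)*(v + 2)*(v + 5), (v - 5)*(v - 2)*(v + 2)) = v + 2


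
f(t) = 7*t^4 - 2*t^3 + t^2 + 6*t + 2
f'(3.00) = 714.00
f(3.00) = 542.00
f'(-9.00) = -20910.00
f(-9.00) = 47414.00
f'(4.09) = 1829.51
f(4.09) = 1865.24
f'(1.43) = 78.47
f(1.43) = 36.05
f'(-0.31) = 3.97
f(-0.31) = 0.36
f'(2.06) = 229.43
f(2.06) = 127.18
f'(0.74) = 15.54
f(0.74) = 8.28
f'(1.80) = 153.46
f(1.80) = 77.86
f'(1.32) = 62.58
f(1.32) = 28.31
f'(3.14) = 819.98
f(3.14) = 649.26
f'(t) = 28*t^3 - 6*t^2 + 2*t + 6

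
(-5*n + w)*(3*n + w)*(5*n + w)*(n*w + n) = -75*n^4*w - 75*n^4 - 25*n^3*w^2 - 25*n^3*w + 3*n^2*w^3 + 3*n^2*w^2 + n*w^4 + n*w^3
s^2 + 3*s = s*(s + 3)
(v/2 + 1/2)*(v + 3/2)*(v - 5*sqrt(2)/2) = v^3/2 - 5*sqrt(2)*v^2/4 + 5*v^2/4 - 25*sqrt(2)*v/8 + 3*v/4 - 15*sqrt(2)/8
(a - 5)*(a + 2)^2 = a^3 - a^2 - 16*a - 20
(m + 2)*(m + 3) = m^2 + 5*m + 6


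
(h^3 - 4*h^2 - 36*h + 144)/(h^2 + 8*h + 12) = (h^2 - 10*h + 24)/(h + 2)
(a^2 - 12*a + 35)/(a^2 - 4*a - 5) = (a - 7)/(a + 1)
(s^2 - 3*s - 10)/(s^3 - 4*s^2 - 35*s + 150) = (s + 2)/(s^2 + s - 30)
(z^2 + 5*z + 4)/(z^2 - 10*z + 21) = (z^2 + 5*z + 4)/(z^2 - 10*z + 21)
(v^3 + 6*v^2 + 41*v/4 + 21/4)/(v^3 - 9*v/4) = (2*v^2 + 9*v + 7)/(v*(2*v - 3))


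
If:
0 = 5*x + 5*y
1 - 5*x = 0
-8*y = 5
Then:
No Solution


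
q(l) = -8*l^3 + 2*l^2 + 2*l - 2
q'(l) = -24*l^2 + 4*l + 2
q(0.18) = -1.62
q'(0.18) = 1.94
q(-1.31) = 16.80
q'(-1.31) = -44.43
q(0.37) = -1.39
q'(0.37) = 0.19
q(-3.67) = 413.04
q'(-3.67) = -335.93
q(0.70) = -2.36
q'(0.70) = -6.96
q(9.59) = -6854.68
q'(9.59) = -2166.87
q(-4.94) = 1001.36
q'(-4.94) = -603.45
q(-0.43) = -1.85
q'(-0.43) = -4.16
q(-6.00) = 1786.00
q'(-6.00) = -886.00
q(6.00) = -1646.00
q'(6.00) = -838.00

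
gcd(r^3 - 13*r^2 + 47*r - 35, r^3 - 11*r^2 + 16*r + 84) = r - 7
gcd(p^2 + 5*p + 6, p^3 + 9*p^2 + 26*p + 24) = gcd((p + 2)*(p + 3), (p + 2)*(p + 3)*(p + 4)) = p^2 + 5*p + 6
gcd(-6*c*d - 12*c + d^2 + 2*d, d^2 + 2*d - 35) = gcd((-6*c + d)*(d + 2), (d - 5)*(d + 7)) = 1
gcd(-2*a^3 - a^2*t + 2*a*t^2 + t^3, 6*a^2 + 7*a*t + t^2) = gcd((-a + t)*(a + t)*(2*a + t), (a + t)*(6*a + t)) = a + t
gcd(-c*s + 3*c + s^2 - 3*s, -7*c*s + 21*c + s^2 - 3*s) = s - 3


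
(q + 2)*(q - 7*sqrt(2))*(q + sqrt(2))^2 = q^4 - 5*sqrt(2)*q^3 + 2*q^3 - 26*q^2 - 10*sqrt(2)*q^2 - 52*q - 14*sqrt(2)*q - 28*sqrt(2)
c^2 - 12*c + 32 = (c - 8)*(c - 4)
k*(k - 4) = k^2 - 4*k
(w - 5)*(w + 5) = w^2 - 25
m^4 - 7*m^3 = m^3*(m - 7)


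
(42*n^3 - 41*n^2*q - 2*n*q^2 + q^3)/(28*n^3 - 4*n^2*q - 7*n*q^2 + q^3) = (-6*n^2 + 5*n*q + q^2)/(-4*n^2 + q^2)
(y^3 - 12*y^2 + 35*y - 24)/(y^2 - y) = y - 11 + 24/y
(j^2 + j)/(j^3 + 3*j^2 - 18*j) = (j + 1)/(j^2 + 3*j - 18)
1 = 1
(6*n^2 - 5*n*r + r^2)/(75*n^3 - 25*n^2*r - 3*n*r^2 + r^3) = (-2*n + r)/(-25*n^2 + r^2)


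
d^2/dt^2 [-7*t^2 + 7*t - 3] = -14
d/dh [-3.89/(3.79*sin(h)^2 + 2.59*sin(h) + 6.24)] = (29.4862*sin(h) + 10.0751)*cos(h)/(3.79*sin(h)^2 + 2.59*sin(h) + 6.24)^2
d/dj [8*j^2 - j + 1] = 16*j - 1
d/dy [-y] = -1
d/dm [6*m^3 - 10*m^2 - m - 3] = 18*m^2 - 20*m - 1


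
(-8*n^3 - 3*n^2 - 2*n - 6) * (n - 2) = -8*n^4 + 13*n^3 + 4*n^2 - 2*n + 12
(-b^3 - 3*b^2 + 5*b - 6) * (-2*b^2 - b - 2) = 2*b^5 + 7*b^4 - 5*b^3 + 13*b^2 - 4*b + 12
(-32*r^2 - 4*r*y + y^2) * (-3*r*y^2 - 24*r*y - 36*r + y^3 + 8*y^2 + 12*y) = 96*r^3*y^2 + 768*r^3*y + 1152*r^3 - 20*r^2*y^3 - 160*r^2*y^2 - 240*r^2*y - 7*r*y^4 - 56*r*y^3 - 84*r*y^2 + y^5 + 8*y^4 + 12*y^3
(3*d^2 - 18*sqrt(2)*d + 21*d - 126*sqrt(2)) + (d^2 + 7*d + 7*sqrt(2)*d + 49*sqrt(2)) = 4*d^2 - 11*sqrt(2)*d + 28*d - 77*sqrt(2)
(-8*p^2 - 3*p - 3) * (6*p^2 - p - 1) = -48*p^4 - 10*p^3 - 7*p^2 + 6*p + 3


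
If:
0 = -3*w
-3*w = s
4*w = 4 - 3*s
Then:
No Solution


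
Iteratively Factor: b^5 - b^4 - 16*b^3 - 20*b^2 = (b)*(b^4 - b^3 - 16*b^2 - 20*b) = b*(b - 5)*(b^3 + 4*b^2 + 4*b) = b^2*(b - 5)*(b^2 + 4*b + 4) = b^2*(b - 5)*(b + 2)*(b + 2)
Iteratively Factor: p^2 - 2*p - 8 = (p + 2)*(p - 4)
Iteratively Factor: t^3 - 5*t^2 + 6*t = (t)*(t^2 - 5*t + 6) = t*(t - 2)*(t - 3)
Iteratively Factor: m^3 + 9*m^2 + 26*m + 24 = (m + 3)*(m^2 + 6*m + 8) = (m + 3)*(m + 4)*(m + 2)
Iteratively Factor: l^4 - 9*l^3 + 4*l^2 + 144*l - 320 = (l - 4)*(l^3 - 5*l^2 - 16*l + 80) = (l - 4)^2*(l^2 - l - 20) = (l - 5)*(l - 4)^2*(l + 4)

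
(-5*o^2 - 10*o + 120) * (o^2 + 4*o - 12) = -5*o^4 - 30*o^3 + 140*o^2 + 600*o - 1440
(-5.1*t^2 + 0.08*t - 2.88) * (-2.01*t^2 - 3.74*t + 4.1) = 10.251*t^4 + 18.9132*t^3 - 15.4204*t^2 + 11.0992*t - 11.808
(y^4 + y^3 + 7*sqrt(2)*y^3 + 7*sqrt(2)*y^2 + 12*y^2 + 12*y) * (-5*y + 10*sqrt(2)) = -5*y^5 - 25*sqrt(2)*y^4 - 5*y^4 - 25*sqrt(2)*y^3 + 80*y^3 + 80*y^2 + 120*sqrt(2)*y^2 + 120*sqrt(2)*y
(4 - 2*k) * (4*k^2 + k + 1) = -8*k^3 + 14*k^2 + 2*k + 4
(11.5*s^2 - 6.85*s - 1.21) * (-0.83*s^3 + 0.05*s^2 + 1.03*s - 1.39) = -9.545*s^5 + 6.2605*s^4 + 12.5068*s^3 - 23.101*s^2 + 8.2752*s + 1.6819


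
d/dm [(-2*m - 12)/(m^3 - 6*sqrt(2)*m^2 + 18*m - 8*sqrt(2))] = 2*(-m^3 + 6*sqrt(2)*m^2 - 18*m + 3*(m + 6)*(m^2 - 4*sqrt(2)*m + 6) + 8*sqrt(2))/(m^3 - 6*sqrt(2)*m^2 + 18*m - 8*sqrt(2))^2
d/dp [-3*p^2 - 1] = -6*p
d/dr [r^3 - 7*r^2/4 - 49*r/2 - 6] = 3*r^2 - 7*r/2 - 49/2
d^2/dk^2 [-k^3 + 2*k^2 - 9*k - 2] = 4 - 6*k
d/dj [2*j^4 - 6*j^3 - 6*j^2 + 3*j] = 8*j^3 - 18*j^2 - 12*j + 3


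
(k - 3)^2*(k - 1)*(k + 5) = k^4 - 2*k^3 - 20*k^2 + 66*k - 45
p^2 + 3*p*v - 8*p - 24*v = (p - 8)*(p + 3*v)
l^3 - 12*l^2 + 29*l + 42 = (l - 7)*(l - 6)*(l + 1)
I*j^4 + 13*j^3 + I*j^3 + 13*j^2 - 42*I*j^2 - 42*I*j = j*(j - 7*I)*(j - 6*I)*(I*j + I)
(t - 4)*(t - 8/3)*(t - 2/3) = t^3 - 22*t^2/3 + 136*t/9 - 64/9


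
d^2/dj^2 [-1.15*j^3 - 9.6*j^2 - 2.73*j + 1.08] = -6.9*j - 19.2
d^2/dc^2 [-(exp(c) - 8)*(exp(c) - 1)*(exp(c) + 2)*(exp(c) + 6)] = (-16*exp(3*c) + 9*exp(2*c) + 208*exp(c) + 44)*exp(c)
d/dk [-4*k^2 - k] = -8*k - 1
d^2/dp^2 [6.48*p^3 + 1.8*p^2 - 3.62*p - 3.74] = 38.88*p + 3.6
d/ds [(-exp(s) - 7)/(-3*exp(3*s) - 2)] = (-9*(exp(s) + 7)*exp(2*s) + 3*exp(3*s) + 2)*exp(s)/(3*exp(3*s) + 2)^2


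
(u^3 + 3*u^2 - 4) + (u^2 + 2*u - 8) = u^3 + 4*u^2 + 2*u - 12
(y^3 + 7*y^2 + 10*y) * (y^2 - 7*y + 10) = y^5 - 29*y^3 + 100*y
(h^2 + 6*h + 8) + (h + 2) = h^2 + 7*h + 10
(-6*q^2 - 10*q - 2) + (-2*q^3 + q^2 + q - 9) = -2*q^3 - 5*q^2 - 9*q - 11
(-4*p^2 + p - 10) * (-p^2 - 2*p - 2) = 4*p^4 + 7*p^3 + 16*p^2 + 18*p + 20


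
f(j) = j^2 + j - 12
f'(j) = 2*j + 1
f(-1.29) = -11.63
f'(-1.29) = -1.58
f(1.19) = -9.39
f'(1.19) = 3.38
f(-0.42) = -12.24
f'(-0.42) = 0.16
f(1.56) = -8.01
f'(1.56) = 4.12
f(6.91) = 42.66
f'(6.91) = 14.82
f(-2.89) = -6.54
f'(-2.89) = -4.78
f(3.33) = 2.42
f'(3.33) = 7.66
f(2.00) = -6.00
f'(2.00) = 5.00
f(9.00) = 78.00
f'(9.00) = 19.00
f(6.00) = 30.00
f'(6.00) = 13.00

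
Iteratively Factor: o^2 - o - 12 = (o + 3)*(o - 4)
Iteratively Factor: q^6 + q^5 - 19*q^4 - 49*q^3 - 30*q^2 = (q + 1)*(q^5 - 19*q^3 - 30*q^2) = (q + 1)*(q + 3)*(q^4 - 3*q^3 - 10*q^2) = q*(q + 1)*(q + 3)*(q^3 - 3*q^2 - 10*q) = q*(q + 1)*(q + 2)*(q + 3)*(q^2 - 5*q) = q*(q - 5)*(q + 1)*(q + 2)*(q + 3)*(q)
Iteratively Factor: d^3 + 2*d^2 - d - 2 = (d + 2)*(d^2 - 1) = (d + 1)*(d + 2)*(d - 1)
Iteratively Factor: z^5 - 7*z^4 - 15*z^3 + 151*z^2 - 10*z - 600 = (z - 5)*(z^4 - 2*z^3 - 25*z^2 + 26*z + 120) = (z - 5)*(z + 2)*(z^3 - 4*z^2 - 17*z + 60) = (z - 5)*(z - 3)*(z + 2)*(z^2 - z - 20) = (z - 5)^2*(z - 3)*(z + 2)*(z + 4)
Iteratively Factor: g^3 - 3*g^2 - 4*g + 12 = (g - 3)*(g^2 - 4) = (g - 3)*(g + 2)*(g - 2)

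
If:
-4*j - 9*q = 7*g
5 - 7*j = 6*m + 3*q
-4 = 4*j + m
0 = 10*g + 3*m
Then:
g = -192/317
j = -477/317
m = 640/317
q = 1084/951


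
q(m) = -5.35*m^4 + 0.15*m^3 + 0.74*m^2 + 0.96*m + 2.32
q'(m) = -21.4*m^3 + 0.45*m^2 + 1.48*m + 0.96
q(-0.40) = 1.91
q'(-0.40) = 1.81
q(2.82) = -324.06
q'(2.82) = -471.20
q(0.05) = 2.37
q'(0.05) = 1.03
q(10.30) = -59960.10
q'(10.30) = -23320.41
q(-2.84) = -345.91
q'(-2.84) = 490.58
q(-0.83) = -0.59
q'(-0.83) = 12.28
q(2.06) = -87.59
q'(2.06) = -181.16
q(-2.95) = -403.10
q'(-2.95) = 549.90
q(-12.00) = -111099.44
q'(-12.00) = 37027.20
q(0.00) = 2.32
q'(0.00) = 0.96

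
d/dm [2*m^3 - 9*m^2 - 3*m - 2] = 6*m^2 - 18*m - 3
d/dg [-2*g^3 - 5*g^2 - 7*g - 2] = -6*g^2 - 10*g - 7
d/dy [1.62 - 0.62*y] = -0.620000000000000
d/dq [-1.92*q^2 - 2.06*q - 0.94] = -3.84*q - 2.06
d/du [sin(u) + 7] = cos(u)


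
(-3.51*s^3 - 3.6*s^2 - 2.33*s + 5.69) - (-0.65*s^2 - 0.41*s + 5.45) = -3.51*s^3 - 2.95*s^2 - 1.92*s + 0.24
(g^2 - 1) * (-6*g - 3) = -6*g^3 - 3*g^2 + 6*g + 3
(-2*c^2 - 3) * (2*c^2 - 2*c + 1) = -4*c^4 + 4*c^3 - 8*c^2 + 6*c - 3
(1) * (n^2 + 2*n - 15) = n^2 + 2*n - 15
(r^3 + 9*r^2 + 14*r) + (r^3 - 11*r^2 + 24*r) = 2*r^3 - 2*r^2 + 38*r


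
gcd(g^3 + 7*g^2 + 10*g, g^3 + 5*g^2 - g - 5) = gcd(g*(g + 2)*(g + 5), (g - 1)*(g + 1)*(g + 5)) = g + 5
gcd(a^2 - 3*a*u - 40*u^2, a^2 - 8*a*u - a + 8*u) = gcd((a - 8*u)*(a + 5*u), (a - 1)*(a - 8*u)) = -a + 8*u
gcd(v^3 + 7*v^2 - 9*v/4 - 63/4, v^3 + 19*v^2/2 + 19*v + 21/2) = v^2 + 17*v/2 + 21/2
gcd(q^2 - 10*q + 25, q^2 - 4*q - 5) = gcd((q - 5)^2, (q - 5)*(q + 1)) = q - 5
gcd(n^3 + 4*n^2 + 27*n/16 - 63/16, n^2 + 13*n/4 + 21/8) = n + 7/4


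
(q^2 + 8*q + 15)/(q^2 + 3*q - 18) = (q^2 + 8*q + 15)/(q^2 + 3*q - 18)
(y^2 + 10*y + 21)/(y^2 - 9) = (y + 7)/(y - 3)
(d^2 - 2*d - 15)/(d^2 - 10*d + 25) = (d + 3)/(d - 5)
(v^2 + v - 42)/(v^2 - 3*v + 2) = (v^2 + v - 42)/(v^2 - 3*v + 2)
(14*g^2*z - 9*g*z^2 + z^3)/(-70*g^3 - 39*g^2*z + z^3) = z*(-2*g + z)/(10*g^2 + 7*g*z + z^2)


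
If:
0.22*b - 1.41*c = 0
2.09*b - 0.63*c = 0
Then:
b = 0.00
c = 0.00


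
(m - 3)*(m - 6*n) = m^2 - 6*m*n - 3*m + 18*n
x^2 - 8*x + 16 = (x - 4)^2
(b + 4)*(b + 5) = b^2 + 9*b + 20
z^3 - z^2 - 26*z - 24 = (z - 6)*(z + 1)*(z + 4)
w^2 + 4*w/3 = w*(w + 4/3)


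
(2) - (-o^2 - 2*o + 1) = o^2 + 2*o + 1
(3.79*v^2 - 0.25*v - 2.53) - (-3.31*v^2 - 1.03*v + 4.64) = 7.1*v^2 + 0.78*v - 7.17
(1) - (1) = 0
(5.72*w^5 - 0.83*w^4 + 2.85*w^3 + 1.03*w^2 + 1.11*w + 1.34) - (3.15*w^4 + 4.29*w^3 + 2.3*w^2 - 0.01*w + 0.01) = 5.72*w^5 - 3.98*w^4 - 1.44*w^3 - 1.27*w^2 + 1.12*w + 1.33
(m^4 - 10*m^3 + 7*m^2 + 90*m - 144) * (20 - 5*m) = -5*m^5 + 70*m^4 - 235*m^3 - 310*m^2 + 2520*m - 2880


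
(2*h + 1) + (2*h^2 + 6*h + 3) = 2*h^2 + 8*h + 4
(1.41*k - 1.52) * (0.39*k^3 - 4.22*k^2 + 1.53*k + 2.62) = 0.5499*k^4 - 6.543*k^3 + 8.5717*k^2 + 1.3686*k - 3.9824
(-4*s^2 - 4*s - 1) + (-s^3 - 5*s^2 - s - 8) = -s^3 - 9*s^2 - 5*s - 9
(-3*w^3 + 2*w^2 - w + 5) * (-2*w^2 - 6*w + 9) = 6*w^5 + 14*w^4 - 37*w^3 + 14*w^2 - 39*w + 45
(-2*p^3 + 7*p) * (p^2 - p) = -2*p^5 + 2*p^4 + 7*p^3 - 7*p^2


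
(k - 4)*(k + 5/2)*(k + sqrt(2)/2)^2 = k^4 - 3*k^3/2 + sqrt(2)*k^3 - 19*k^2/2 - 3*sqrt(2)*k^2/2 - 10*sqrt(2)*k - 3*k/4 - 5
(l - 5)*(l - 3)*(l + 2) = l^3 - 6*l^2 - l + 30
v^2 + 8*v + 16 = (v + 4)^2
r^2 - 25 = (r - 5)*(r + 5)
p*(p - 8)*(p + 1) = p^3 - 7*p^2 - 8*p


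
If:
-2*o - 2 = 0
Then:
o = -1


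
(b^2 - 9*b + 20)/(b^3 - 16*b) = (b - 5)/(b*(b + 4))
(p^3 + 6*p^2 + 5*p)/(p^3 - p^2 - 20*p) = (p^2 + 6*p + 5)/(p^2 - p - 20)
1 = 1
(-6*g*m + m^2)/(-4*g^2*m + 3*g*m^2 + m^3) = (-6*g + m)/(-4*g^2 + 3*g*m + m^2)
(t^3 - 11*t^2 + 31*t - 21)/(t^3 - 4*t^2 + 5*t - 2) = (t^2 - 10*t + 21)/(t^2 - 3*t + 2)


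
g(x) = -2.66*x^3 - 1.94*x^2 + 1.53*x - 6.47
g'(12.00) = -1194.15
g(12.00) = -4863.95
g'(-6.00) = -262.47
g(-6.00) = 489.07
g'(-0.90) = -1.44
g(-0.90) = -7.48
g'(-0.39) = 1.83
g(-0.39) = -7.20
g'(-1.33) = -7.43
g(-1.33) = -5.68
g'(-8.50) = -542.04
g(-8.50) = 1473.93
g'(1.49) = -21.97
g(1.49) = -17.30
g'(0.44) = -1.72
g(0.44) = -6.40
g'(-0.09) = 1.81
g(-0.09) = -6.62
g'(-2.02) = -23.19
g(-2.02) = 4.45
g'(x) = -7.98*x^2 - 3.88*x + 1.53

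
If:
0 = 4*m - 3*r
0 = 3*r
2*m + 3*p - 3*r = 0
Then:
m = 0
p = 0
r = 0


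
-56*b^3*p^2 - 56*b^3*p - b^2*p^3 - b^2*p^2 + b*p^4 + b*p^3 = p*(-8*b + p)*(7*b + p)*(b*p + b)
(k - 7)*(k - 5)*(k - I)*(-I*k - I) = -I*k^4 - k^3 + 11*I*k^3 + 11*k^2 - 23*I*k^2 - 23*k - 35*I*k - 35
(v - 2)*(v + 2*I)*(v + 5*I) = v^3 - 2*v^2 + 7*I*v^2 - 10*v - 14*I*v + 20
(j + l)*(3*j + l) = 3*j^2 + 4*j*l + l^2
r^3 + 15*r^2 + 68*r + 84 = (r + 2)*(r + 6)*(r + 7)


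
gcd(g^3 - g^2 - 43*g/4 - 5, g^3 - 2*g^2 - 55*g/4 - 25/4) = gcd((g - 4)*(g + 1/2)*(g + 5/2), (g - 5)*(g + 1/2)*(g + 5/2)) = g^2 + 3*g + 5/4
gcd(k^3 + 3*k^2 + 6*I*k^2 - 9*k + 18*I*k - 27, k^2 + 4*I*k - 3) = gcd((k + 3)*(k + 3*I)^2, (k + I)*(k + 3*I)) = k + 3*I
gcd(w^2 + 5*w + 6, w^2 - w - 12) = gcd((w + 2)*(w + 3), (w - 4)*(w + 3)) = w + 3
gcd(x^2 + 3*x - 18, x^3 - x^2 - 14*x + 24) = x - 3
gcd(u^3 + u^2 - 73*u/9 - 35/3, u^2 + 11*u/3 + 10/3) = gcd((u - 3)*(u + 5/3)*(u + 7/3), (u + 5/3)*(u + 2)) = u + 5/3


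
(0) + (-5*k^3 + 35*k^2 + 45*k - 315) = -5*k^3 + 35*k^2 + 45*k - 315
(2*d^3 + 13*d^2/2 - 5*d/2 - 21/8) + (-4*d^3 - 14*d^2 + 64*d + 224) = -2*d^3 - 15*d^2/2 + 123*d/2 + 1771/8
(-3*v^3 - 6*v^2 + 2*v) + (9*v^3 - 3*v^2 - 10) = 6*v^3 - 9*v^2 + 2*v - 10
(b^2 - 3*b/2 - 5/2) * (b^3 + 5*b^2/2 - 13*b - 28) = b^5 + b^4 - 77*b^3/4 - 59*b^2/4 + 149*b/2 + 70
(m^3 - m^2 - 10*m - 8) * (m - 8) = m^4 - 9*m^3 - 2*m^2 + 72*m + 64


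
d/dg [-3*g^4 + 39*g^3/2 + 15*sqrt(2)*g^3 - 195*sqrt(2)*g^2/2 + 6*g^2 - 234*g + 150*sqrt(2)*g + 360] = -12*g^3 + 117*g^2/2 + 45*sqrt(2)*g^2 - 195*sqrt(2)*g + 12*g - 234 + 150*sqrt(2)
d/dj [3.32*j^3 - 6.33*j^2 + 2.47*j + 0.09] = 9.96*j^2 - 12.66*j + 2.47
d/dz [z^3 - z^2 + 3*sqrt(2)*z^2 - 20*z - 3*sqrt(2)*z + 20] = 3*z^2 - 2*z + 6*sqrt(2)*z - 20 - 3*sqrt(2)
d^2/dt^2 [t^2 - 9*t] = 2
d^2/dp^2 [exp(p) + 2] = exp(p)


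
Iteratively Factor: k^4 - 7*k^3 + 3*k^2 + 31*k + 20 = (k + 1)*(k^3 - 8*k^2 + 11*k + 20) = (k + 1)^2*(k^2 - 9*k + 20) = (k - 4)*(k + 1)^2*(k - 5)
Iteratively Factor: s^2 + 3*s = (s)*(s + 3)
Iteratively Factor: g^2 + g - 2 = (g + 2)*(g - 1)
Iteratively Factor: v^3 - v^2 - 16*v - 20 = (v + 2)*(v^2 - 3*v - 10) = (v - 5)*(v + 2)*(v + 2)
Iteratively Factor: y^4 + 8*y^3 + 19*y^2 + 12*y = (y)*(y^3 + 8*y^2 + 19*y + 12) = y*(y + 1)*(y^2 + 7*y + 12) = y*(y + 1)*(y + 3)*(y + 4)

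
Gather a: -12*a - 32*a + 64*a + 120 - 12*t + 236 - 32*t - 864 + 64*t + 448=20*a + 20*t - 60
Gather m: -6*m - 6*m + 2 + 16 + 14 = 32 - 12*m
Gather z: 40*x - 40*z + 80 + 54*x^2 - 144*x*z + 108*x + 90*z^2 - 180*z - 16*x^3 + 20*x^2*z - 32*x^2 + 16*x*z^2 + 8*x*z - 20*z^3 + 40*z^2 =-16*x^3 + 22*x^2 + 148*x - 20*z^3 + z^2*(16*x + 130) + z*(20*x^2 - 136*x - 220) + 80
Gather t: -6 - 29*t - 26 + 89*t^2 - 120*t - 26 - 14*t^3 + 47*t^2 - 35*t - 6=-14*t^3 + 136*t^2 - 184*t - 64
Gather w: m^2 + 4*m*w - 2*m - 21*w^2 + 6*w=m^2 - 2*m - 21*w^2 + w*(4*m + 6)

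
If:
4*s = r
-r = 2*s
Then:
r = 0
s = 0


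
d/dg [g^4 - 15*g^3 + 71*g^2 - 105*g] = 4*g^3 - 45*g^2 + 142*g - 105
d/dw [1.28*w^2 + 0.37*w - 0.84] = 2.56*w + 0.37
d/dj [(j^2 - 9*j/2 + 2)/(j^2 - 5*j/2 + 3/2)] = (8*j^2 - 4*j - 7)/(4*j^4 - 20*j^3 + 37*j^2 - 30*j + 9)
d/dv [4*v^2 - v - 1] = 8*v - 1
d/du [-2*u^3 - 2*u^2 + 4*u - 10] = -6*u^2 - 4*u + 4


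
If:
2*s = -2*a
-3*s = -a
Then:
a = 0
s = 0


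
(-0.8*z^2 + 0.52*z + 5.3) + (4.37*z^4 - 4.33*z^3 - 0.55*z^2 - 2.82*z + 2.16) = 4.37*z^4 - 4.33*z^3 - 1.35*z^2 - 2.3*z + 7.46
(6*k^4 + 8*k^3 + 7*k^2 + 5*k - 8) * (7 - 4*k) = -24*k^5 + 10*k^4 + 28*k^3 + 29*k^2 + 67*k - 56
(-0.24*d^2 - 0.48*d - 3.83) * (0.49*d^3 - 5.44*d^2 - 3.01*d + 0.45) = -0.1176*d^5 + 1.0704*d^4 + 1.4569*d^3 + 22.172*d^2 + 11.3123*d - 1.7235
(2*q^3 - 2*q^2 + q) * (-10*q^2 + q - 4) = -20*q^5 + 22*q^4 - 20*q^3 + 9*q^2 - 4*q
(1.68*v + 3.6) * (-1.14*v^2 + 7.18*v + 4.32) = -1.9152*v^3 + 7.9584*v^2 + 33.1056*v + 15.552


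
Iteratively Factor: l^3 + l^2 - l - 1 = (l + 1)*(l^2 - 1) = (l - 1)*(l + 1)*(l + 1)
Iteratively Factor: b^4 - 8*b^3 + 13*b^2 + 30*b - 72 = (b - 3)*(b^3 - 5*b^2 - 2*b + 24) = (b - 4)*(b - 3)*(b^2 - b - 6) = (b - 4)*(b - 3)*(b + 2)*(b - 3)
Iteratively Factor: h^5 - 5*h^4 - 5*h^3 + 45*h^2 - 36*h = (h - 1)*(h^4 - 4*h^3 - 9*h^2 + 36*h) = (h - 3)*(h - 1)*(h^3 - h^2 - 12*h) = h*(h - 3)*(h - 1)*(h^2 - h - 12) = h*(h - 3)*(h - 1)*(h + 3)*(h - 4)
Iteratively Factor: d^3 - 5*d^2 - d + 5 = (d - 5)*(d^2 - 1) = (d - 5)*(d - 1)*(d + 1)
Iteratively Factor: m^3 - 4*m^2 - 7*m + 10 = (m - 1)*(m^2 - 3*m - 10) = (m - 5)*(m - 1)*(m + 2)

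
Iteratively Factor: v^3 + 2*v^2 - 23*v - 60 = (v + 3)*(v^2 - v - 20) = (v - 5)*(v + 3)*(v + 4)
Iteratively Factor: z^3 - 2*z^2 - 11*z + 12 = (z + 3)*(z^2 - 5*z + 4) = (z - 1)*(z + 3)*(z - 4)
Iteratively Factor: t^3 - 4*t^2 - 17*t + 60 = (t - 3)*(t^2 - t - 20) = (t - 3)*(t + 4)*(t - 5)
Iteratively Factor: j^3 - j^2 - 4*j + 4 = (j + 2)*(j^2 - 3*j + 2) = (j - 2)*(j + 2)*(j - 1)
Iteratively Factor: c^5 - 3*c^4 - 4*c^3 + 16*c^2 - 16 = (c - 2)*(c^4 - c^3 - 6*c^2 + 4*c + 8) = (c - 2)*(c + 1)*(c^3 - 2*c^2 - 4*c + 8) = (c - 2)^2*(c + 1)*(c^2 - 4) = (c - 2)^3*(c + 1)*(c + 2)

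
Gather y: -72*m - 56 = -72*m - 56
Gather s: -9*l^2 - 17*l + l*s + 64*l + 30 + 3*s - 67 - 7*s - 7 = -9*l^2 + 47*l + s*(l - 4) - 44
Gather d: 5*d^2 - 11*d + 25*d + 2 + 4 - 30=5*d^2 + 14*d - 24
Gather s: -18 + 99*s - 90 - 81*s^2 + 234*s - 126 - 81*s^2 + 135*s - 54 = -162*s^2 + 468*s - 288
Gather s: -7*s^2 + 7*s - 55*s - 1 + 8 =-7*s^2 - 48*s + 7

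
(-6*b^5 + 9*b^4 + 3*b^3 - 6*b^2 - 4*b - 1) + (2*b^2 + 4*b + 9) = -6*b^5 + 9*b^4 + 3*b^3 - 4*b^2 + 8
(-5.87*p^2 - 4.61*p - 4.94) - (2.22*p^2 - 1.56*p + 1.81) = -8.09*p^2 - 3.05*p - 6.75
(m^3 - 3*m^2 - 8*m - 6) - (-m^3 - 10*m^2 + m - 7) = 2*m^3 + 7*m^2 - 9*m + 1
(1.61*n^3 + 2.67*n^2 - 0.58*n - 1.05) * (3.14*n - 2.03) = 5.0554*n^4 + 5.1155*n^3 - 7.2413*n^2 - 2.1196*n + 2.1315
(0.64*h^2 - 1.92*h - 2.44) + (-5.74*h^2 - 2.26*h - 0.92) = -5.1*h^2 - 4.18*h - 3.36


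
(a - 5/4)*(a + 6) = a^2 + 19*a/4 - 15/2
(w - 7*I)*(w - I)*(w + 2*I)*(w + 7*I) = w^4 + I*w^3 + 51*w^2 + 49*I*w + 98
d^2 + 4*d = d*(d + 4)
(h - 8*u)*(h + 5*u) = h^2 - 3*h*u - 40*u^2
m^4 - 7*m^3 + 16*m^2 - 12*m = m*(m - 3)*(m - 2)^2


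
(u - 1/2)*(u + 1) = u^2 + u/2 - 1/2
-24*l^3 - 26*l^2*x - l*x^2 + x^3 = (-6*l + x)*(l + x)*(4*l + x)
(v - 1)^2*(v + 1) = v^3 - v^2 - v + 1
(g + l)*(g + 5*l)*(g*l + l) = g^3*l + 6*g^2*l^2 + g^2*l + 5*g*l^3 + 6*g*l^2 + 5*l^3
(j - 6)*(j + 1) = j^2 - 5*j - 6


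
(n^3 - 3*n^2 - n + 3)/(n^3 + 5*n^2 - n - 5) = (n - 3)/(n + 5)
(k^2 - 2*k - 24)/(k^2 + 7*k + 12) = (k - 6)/(k + 3)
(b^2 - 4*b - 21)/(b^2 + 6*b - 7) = (b^2 - 4*b - 21)/(b^2 + 6*b - 7)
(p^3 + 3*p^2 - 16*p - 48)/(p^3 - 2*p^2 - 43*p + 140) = (p^2 + 7*p + 12)/(p^2 + 2*p - 35)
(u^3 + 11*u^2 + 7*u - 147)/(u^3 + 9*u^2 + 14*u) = (u^2 + 4*u - 21)/(u*(u + 2))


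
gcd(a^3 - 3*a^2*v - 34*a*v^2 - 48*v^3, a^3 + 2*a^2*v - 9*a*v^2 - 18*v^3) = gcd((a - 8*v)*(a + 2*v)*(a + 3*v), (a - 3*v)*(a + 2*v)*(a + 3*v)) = a^2 + 5*a*v + 6*v^2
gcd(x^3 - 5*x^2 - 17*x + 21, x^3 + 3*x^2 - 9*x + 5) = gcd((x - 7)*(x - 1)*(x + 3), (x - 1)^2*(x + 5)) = x - 1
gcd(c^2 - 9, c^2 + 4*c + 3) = c + 3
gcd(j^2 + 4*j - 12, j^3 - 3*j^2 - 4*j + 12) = j - 2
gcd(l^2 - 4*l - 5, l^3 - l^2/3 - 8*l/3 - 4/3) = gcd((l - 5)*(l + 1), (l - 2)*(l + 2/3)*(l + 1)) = l + 1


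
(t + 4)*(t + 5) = t^2 + 9*t + 20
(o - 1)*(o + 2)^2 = o^3 + 3*o^2 - 4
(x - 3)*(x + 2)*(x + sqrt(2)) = x^3 - x^2 + sqrt(2)*x^2 - 6*x - sqrt(2)*x - 6*sqrt(2)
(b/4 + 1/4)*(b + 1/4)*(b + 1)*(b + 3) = b^4/4 + 21*b^3/16 + 33*b^2/16 + 19*b/16 + 3/16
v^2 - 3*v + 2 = (v - 2)*(v - 1)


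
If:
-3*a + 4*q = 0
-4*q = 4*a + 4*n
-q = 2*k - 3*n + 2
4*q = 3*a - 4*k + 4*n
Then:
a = -4/5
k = 7/5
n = 7/5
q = -3/5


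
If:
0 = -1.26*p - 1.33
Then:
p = -1.06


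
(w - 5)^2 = w^2 - 10*w + 25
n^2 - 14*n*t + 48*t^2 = (n - 8*t)*(n - 6*t)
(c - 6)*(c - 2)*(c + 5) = c^3 - 3*c^2 - 28*c + 60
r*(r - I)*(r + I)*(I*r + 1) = I*r^4 + r^3 + I*r^2 + r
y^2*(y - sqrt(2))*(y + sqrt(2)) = y^4 - 2*y^2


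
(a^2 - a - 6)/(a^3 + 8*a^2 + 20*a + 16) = (a - 3)/(a^2 + 6*a + 8)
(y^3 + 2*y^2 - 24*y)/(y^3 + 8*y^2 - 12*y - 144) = y/(y + 6)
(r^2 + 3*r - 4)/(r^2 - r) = (r + 4)/r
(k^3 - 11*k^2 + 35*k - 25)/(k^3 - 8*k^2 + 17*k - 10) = (k - 5)/(k - 2)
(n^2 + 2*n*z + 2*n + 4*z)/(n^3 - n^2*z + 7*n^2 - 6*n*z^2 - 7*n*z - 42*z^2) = (-n - 2)/(-n^2 + 3*n*z - 7*n + 21*z)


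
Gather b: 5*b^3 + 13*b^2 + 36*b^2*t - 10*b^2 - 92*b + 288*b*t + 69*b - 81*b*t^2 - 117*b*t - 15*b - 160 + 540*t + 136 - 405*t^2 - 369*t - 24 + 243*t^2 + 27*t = 5*b^3 + b^2*(36*t + 3) + b*(-81*t^2 + 171*t - 38) - 162*t^2 + 198*t - 48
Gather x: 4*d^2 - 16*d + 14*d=4*d^2 - 2*d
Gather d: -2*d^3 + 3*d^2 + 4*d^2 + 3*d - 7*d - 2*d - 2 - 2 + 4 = -2*d^3 + 7*d^2 - 6*d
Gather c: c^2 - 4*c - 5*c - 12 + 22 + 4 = c^2 - 9*c + 14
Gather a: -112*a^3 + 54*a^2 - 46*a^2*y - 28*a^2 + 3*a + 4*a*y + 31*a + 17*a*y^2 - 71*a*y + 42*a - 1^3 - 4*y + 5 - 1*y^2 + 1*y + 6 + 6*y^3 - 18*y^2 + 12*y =-112*a^3 + a^2*(26 - 46*y) + a*(17*y^2 - 67*y + 76) + 6*y^3 - 19*y^2 + 9*y + 10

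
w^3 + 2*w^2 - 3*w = w*(w - 1)*(w + 3)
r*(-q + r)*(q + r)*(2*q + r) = -2*q^3*r - q^2*r^2 + 2*q*r^3 + r^4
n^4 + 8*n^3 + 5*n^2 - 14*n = n*(n - 1)*(n + 2)*(n + 7)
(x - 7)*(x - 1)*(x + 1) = x^3 - 7*x^2 - x + 7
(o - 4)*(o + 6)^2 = o^3 + 8*o^2 - 12*o - 144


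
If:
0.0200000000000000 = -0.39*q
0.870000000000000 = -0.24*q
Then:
No Solution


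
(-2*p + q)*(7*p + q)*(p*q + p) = -14*p^3*q - 14*p^3 + 5*p^2*q^2 + 5*p^2*q + p*q^3 + p*q^2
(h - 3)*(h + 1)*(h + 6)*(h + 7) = h^4 + 11*h^3 + 13*h^2 - 123*h - 126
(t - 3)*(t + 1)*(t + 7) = t^3 + 5*t^2 - 17*t - 21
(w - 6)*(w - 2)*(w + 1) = w^3 - 7*w^2 + 4*w + 12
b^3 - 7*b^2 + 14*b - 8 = (b - 4)*(b - 2)*(b - 1)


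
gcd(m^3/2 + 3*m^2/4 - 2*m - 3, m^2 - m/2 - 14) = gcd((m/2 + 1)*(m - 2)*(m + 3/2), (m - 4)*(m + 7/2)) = 1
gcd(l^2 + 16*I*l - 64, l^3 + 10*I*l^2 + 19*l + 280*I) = l + 8*I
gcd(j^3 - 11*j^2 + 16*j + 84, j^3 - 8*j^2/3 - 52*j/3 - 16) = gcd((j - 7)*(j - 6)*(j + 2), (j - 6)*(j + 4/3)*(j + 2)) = j^2 - 4*j - 12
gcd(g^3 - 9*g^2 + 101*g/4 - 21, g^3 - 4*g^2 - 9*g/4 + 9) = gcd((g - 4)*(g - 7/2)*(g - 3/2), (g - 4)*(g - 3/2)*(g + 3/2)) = g^2 - 11*g/2 + 6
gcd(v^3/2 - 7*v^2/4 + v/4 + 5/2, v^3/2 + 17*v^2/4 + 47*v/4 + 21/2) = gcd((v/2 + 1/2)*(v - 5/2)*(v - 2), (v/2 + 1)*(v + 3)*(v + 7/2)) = 1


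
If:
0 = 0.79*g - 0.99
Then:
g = 1.25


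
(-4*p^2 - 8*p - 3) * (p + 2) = -4*p^3 - 16*p^2 - 19*p - 6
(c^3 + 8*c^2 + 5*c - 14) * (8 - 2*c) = -2*c^4 - 8*c^3 + 54*c^2 + 68*c - 112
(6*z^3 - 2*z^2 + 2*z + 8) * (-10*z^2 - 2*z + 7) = -60*z^5 + 8*z^4 + 26*z^3 - 98*z^2 - 2*z + 56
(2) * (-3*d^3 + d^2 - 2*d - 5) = -6*d^3 + 2*d^2 - 4*d - 10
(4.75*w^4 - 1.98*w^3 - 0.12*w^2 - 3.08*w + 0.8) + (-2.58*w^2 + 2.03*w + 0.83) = 4.75*w^4 - 1.98*w^3 - 2.7*w^2 - 1.05*w + 1.63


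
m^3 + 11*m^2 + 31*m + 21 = (m + 1)*(m + 3)*(m + 7)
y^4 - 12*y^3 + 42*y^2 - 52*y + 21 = (y - 7)*(y - 3)*(y - 1)^2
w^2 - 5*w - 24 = (w - 8)*(w + 3)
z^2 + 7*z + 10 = (z + 2)*(z + 5)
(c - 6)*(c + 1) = c^2 - 5*c - 6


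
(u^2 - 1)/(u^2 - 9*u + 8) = (u + 1)/(u - 8)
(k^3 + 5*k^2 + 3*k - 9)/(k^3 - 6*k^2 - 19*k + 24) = (k + 3)/(k - 8)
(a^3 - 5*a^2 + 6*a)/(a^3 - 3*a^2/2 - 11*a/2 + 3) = 2*a*(a - 2)/(2*a^2 + 3*a - 2)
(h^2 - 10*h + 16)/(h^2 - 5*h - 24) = (h - 2)/(h + 3)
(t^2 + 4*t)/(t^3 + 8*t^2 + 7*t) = (t + 4)/(t^2 + 8*t + 7)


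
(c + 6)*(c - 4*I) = c^2 + 6*c - 4*I*c - 24*I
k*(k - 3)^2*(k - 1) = k^4 - 7*k^3 + 15*k^2 - 9*k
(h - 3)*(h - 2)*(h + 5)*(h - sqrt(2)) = h^4 - sqrt(2)*h^3 - 19*h^2 + 19*sqrt(2)*h + 30*h - 30*sqrt(2)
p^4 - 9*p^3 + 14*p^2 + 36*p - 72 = (p - 6)*(p - 3)*(p - 2)*(p + 2)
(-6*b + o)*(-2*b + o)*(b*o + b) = 12*b^3*o + 12*b^3 - 8*b^2*o^2 - 8*b^2*o + b*o^3 + b*o^2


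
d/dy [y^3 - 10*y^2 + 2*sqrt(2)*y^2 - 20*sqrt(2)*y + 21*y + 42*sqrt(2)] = 3*y^2 - 20*y + 4*sqrt(2)*y - 20*sqrt(2) + 21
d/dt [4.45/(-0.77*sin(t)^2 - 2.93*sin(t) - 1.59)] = (6.853*sin(t) + 13.0385)*cos(t)/(0.77*sin(t)^2 + 2.93*sin(t) + 1.59)^2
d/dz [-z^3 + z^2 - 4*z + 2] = -3*z^2 + 2*z - 4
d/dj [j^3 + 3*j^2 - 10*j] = 3*j^2 + 6*j - 10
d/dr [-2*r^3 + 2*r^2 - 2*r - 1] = -6*r^2 + 4*r - 2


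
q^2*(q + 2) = q^3 + 2*q^2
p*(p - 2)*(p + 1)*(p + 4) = p^4 + 3*p^3 - 6*p^2 - 8*p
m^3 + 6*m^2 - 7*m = m*(m - 1)*(m + 7)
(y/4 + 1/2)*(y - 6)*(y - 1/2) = y^3/4 - 9*y^2/8 - 5*y/2 + 3/2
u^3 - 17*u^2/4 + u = u*(u - 4)*(u - 1/4)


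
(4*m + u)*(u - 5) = 4*m*u - 20*m + u^2 - 5*u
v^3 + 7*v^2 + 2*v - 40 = (v - 2)*(v + 4)*(v + 5)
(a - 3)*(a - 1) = a^2 - 4*a + 3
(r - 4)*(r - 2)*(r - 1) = r^3 - 7*r^2 + 14*r - 8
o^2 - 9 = (o - 3)*(o + 3)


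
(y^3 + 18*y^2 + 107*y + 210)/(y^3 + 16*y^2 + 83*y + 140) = (y + 6)/(y + 4)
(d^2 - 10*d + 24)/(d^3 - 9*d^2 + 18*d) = (d - 4)/(d*(d - 3))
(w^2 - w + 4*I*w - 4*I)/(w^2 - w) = (w + 4*I)/w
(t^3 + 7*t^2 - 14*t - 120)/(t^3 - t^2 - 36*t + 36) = (t^2 + t - 20)/(t^2 - 7*t + 6)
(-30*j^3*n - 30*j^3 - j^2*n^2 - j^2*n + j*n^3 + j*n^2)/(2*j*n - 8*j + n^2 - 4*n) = j*(-30*j^2*n - 30*j^2 - j*n^2 - j*n + n^3 + n^2)/(2*j*n - 8*j + n^2 - 4*n)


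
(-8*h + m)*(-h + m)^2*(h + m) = -8*h^4 + 9*h^3*m + 7*h^2*m^2 - 9*h*m^3 + m^4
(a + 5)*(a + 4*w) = a^2 + 4*a*w + 5*a + 20*w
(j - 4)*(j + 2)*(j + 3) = j^3 + j^2 - 14*j - 24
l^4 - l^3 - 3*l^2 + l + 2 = (l - 2)*(l - 1)*(l + 1)^2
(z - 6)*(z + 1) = z^2 - 5*z - 6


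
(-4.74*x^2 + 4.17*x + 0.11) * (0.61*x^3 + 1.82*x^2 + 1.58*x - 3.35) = -2.8914*x^5 - 6.0831*x^4 + 0.1673*x^3 + 22.6678*x^2 - 13.7957*x - 0.3685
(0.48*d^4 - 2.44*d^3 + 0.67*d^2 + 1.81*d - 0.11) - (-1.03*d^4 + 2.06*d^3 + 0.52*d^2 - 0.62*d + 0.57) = 1.51*d^4 - 4.5*d^3 + 0.15*d^2 + 2.43*d - 0.68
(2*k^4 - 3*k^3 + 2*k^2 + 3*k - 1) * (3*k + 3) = 6*k^5 - 3*k^4 - 3*k^3 + 15*k^2 + 6*k - 3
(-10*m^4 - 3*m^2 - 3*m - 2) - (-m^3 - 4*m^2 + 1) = -10*m^4 + m^3 + m^2 - 3*m - 3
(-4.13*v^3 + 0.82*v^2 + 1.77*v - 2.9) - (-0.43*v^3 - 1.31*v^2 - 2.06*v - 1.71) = -3.7*v^3 + 2.13*v^2 + 3.83*v - 1.19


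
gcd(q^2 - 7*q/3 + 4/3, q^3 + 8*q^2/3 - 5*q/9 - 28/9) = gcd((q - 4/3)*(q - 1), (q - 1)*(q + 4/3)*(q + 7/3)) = q - 1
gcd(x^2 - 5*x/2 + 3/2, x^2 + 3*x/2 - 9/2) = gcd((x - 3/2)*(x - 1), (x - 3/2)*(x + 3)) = x - 3/2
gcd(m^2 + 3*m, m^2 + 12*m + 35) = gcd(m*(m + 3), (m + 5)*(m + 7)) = 1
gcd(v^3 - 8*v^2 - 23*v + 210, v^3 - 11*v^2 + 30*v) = v - 6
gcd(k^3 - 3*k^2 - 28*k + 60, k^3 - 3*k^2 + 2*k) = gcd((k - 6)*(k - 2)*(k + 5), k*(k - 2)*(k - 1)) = k - 2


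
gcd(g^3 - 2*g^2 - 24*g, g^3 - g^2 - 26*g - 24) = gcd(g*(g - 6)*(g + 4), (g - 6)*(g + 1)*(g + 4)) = g^2 - 2*g - 24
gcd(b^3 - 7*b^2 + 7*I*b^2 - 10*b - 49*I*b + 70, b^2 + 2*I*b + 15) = b + 5*I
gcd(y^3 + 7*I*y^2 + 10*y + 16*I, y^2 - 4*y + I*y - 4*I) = y + I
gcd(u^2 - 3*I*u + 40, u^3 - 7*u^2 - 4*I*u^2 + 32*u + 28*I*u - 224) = u - 8*I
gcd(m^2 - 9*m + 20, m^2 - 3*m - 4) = m - 4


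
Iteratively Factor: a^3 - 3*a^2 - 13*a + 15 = (a + 3)*(a^2 - 6*a + 5) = (a - 5)*(a + 3)*(a - 1)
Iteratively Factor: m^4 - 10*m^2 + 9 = (m + 1)*(m^3 - m^2 - 9*m + 9) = (m + 1)*(m + 3)*(m^2 - 4*m + 3) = (m - 1)*(m + 1)*(m + 3)*(m - 3)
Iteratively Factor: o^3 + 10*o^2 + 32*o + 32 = (o + 4)*(o^2 + 6*o + 8) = (o + 4)^2*(o + 2)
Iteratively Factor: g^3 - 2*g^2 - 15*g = (g)*(g^2 - 2*g - 15) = g*(g + 3)*(g - 5)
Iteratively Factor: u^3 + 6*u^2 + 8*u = (u)*(u^2 + 6*u + 8) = u*(u + 4)*(u + 2)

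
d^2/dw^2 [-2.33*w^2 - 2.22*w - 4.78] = -4.66000000000000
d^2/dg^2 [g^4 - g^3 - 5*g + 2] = 6*g*(2*g - 1)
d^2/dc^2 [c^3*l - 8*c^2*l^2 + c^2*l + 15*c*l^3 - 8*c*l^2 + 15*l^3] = 2*l*(3*c - 8*l + 1)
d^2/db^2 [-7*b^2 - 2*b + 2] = -14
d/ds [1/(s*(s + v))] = -(2*s + v)/(s^2*(s + v)^2)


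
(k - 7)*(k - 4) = k^2 - 11*k + 28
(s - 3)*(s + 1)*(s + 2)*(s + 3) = s^4 + 3*s^3 - 7*s^2 - 27*s - 18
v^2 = v^2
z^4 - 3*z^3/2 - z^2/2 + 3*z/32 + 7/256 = (z - 7/4)*(z - 1/4)*(z + 1/4)^2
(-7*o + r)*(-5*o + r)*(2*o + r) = 70*o^3 + 11*o^2*r - 10*o*r^2 + r^3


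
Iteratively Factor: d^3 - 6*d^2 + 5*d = (d)*(d^2 - 6*d + 5) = d*(d - 1)*(d - 5)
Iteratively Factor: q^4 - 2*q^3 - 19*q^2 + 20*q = (q)*(q^3 - 2*q^2 - 19*q + 20) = q*(q - 1)*(q^2 - q - 20) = q*(q - 5)*(q - 1)*(q + 4)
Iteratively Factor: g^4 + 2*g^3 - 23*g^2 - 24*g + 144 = (g - 3)*(g^3 + 5*g^2 - 8*g - 48) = (g - 3)*(g + 4)*(g^2 + g - 12) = (g - 3)^2*(g + 4)*(g + 4)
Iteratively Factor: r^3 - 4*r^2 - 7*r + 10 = (r - 5)*(r^2 + r - 2) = (r - 5)*(r - 1)*(r + 2)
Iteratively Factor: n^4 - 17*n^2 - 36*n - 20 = (n - 5)*(n^3 + 5*n^2 + 8*n + 4) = (n - 5)*(n + 1)*(n^2 + 4*n + 4) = (n - 5)*(n + 1)*(n + 2)*(n + 2)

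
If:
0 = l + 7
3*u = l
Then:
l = -7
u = -7/3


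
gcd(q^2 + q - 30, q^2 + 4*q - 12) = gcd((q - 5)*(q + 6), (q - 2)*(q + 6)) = q + 6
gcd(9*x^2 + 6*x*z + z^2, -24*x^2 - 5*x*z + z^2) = 3*x + z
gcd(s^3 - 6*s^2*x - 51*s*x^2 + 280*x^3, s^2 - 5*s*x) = -s + 5*x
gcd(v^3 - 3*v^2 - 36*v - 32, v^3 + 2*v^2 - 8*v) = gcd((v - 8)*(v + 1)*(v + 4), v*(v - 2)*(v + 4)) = v + 4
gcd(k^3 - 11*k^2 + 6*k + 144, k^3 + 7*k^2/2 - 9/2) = k + 3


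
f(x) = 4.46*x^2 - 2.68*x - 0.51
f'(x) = 8.92*x - 2.68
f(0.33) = -0.91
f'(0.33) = 0.26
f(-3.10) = 50.66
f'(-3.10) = -30.33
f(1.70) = 7.82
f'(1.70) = 12.48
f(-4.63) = 107.51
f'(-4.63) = -43.98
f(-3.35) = 58.52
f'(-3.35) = -32.56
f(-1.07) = 7.46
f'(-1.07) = -12.22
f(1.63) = 6.97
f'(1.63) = 11.86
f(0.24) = -0.90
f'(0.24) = -0.54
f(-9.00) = 384.87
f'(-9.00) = -82.96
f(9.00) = 336.63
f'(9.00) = 77.60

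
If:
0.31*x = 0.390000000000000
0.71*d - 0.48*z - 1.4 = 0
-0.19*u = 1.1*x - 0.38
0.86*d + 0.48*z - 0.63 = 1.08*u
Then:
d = -2.34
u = -5.28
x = 1.26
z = -6.38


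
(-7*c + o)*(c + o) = -7*c^2 - 6*c*o + o^2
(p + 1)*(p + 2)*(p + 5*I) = p^3 + 3*p^2 + 5*I*p^2 + 2*p + 15*I*p + 10*I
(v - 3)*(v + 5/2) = v^2 - v/2 - 15/2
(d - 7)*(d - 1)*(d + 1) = d^3 - 7*d^2 - d + 7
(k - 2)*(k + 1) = k^2 - k - 2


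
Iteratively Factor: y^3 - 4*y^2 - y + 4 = (y - 4)*(y^2 - 1) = (y - 4)*(y - 1)*(y + 1)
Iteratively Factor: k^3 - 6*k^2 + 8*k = (k - 2)*(k^2 - 4*k) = k*(k - 2)*(k - 4)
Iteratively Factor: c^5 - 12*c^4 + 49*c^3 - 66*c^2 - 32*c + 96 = (c - 3)*(c^4 - 9*c^3 + 22*c^2 - 32) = (c - 3)*(c + 1)*(c^3 - 10*c^2 + 32*c - 32) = (c - 4)*(c - 3)*(c + 1)*(c^2 - 6*c + 8) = (c - 4)^2*(c - 3)*(c + 1)*(c - 2)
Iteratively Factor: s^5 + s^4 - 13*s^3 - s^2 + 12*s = (s - 1)*(s^4 + 2*s^3 - 11*s^2 - 12*s) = (s - 3)*(s - 1)*(s^3 + 5*s^2 + 4*s) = (s - 3)*(s - 1)*(s + 4)*(s^2 + s) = (s - 3)*(s - 1)*(s + 1)*(s + 4)*(s)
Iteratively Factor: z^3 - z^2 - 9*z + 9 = (z - 1)*(z^2 - 9) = (z - 1)*(z + 3)*(z - 3)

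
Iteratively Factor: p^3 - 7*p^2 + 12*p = (p)*(p^2 - 7*p + 12) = p*(p - 3)*(p - 4)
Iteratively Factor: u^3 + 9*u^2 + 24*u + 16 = (u + 4)*(u^2 + 5*u + 4) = (u + 4)^2*(u + 1)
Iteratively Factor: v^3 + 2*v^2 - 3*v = (v - 1)*(v^2 + 3*v) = v*(v - 1)*(v + 3)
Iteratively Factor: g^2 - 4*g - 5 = (g - 5)*(g + 1)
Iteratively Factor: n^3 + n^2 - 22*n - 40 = (n - 5)*(n^2 + 6*n + 8) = (n - 5)*(n + 2)*(n + 4)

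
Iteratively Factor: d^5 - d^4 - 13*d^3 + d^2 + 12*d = (d - 1)*(d^4 - 13*d^2 - 12*d) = (d - 1)*(d + 3)*(d^3 - 3*d^2 - 4*d) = (d - 4)*(d - 1)*(d + 3)*(d^2 + d) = (d - 4)*(d - 1)*(d + 1)*(d + 3)*(d)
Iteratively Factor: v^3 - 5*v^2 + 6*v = (v)*(v^2 - 5*v + 6) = v*(v - 3)*(v - 2)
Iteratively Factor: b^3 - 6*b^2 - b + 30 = (b - 3)*(b^2 - 3*b - 10) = (b - 5)*(b - 3)*(b + 2)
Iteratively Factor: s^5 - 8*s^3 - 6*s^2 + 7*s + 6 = (s + 2)*(s^4 - 2*s^3 - 4*s^2 + 2*s + 3) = (s - 1)*(s + 2)*(s^3 - s^2 - 5*s - 3) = (s - 1)*(s + 1)*(s + 2)*(s^2 - 2*s - 3) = (s - 1)*(s + 1)^2*(s + 2)*(s - 3)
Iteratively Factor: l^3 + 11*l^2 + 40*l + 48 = (l + 3)*(l^2 + 8*l + 16) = (l + 3)*(l + 4)*(l + 4)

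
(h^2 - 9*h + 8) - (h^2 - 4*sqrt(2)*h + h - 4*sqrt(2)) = -10*h + 4*sqrt(2)*h + 4*sqrt(2) + 8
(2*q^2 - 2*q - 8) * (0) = 0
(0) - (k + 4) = -k - 4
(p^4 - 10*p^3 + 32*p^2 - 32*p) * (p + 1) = p^5 - 9*p^4 + 22*p^3 - 32*p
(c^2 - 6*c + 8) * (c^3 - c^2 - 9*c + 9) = c^5 - 7*c^4 + 5*c^3 + 55*c^2 - 126*c + 72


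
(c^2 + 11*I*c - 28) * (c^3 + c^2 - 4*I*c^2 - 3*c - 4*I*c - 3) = c^5 + c^4 + 7*I*c^4 + 13*c^3 + 7*I*c^3 + 13*c^2 + 79*I*c^2 + 84*c + 79*I*c + 84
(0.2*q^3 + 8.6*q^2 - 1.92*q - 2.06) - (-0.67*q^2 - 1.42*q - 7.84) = 0.2*q^3 + 9.27*q^2 - 0.5*q + 5.78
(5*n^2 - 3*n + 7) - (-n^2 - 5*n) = 6*n^2 + 2*n + 7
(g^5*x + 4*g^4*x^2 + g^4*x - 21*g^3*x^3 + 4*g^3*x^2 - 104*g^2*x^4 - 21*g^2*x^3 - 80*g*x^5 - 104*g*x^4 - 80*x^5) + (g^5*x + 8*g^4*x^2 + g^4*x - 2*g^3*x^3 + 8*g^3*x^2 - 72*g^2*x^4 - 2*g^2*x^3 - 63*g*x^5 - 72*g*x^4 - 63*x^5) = 2*g^5*x + 12*g^4*x^2 + 2*g^4*x - 23*g^3*x^3 + 12*g^3*x^2 - 176*g^2*x^4 - 23*g^2*x^3 - 143*g*x^5 - 176*g*x^4 - 143*x^5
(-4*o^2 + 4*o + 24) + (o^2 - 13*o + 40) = -3*o^2 - 9*o + 64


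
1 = 1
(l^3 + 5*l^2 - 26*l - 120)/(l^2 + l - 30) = l + 4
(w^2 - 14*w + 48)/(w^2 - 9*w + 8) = (w - 6)/(w - 1)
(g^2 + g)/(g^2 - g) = (g + 1)/(g - 1)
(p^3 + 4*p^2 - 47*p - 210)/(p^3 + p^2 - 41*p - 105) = (p + 6)/(p + 3)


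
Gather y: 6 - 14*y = 6 - 14*y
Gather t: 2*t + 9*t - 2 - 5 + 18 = 11*t + 11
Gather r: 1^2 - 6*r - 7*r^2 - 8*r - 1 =-7*r^2 - 14*r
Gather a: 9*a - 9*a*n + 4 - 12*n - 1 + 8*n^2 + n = a*(9 - 9*n) + 8*n^2 - 11*n + 3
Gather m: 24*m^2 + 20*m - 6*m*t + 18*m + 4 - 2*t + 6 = 24*m^2 + m*(38 - 6*t) - 2*t + 10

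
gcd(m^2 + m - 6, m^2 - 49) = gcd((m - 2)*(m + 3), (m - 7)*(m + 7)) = 1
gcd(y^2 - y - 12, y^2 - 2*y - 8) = y - 4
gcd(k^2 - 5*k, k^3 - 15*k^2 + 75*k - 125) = k - 5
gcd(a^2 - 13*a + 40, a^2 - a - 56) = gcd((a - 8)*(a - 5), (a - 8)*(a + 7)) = a - 8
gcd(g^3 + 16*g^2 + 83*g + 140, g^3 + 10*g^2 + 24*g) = g + 4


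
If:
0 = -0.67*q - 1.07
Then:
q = -1.60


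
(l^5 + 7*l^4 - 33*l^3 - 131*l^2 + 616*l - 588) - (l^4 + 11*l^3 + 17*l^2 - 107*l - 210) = l^5 + 6*l^4 - 44*l^3 - 148*l^2 + 723*l - 378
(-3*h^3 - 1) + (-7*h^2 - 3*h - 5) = -3*h^3 - 7*h^2 - 3*h - 6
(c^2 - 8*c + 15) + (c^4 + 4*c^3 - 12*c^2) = c^4 + 4*c^3 - 11*c^2 - 8*c + 15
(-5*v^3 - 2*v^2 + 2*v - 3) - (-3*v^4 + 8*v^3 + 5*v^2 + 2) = 3*v^4 - 13*v^3 - 7*v^2 + 2*v - 5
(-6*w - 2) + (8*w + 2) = 2*w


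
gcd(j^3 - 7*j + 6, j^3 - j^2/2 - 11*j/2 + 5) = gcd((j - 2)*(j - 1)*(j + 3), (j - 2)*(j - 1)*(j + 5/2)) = j^2 - 3*j + 2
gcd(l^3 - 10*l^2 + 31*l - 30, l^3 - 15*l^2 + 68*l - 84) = l - 2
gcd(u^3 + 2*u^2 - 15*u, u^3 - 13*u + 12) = u - 3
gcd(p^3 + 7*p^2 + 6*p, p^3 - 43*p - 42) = p^2 + 7*p + 6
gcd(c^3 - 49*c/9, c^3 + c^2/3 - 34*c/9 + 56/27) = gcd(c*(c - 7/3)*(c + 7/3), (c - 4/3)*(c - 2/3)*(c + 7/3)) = c + 7/3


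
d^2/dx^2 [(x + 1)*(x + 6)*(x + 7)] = 6*x + 28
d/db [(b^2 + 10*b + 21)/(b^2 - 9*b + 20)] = (-19*b^2 - 2*b + 389)/(b^4 - 18*b^3 + 121*b^2 - 360*b + 400)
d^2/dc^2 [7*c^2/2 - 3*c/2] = 7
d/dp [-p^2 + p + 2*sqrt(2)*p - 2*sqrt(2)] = -2*p + 1 + 2*sqrt(2)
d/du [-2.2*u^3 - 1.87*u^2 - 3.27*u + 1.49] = -6.6*u^2 - 3.74*u - 3.27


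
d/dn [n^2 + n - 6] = 2*n + 1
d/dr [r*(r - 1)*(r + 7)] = 3*r^2 + 12*r - 7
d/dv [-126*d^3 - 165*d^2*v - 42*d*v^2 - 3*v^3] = -165*d^2 - 84*d*v - 9*v^2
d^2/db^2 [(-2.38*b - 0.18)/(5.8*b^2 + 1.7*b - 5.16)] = (-(2.38*b + 0.18)*(11.6*b + 1.7)*(23.2*b + 3.4) + (82.824*b + 10.18)*(5.8*b^2 + 1.7*b - 5.16))/(5.8*b^2 + 1.7*b - 5.16)^3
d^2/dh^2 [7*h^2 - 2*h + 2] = 14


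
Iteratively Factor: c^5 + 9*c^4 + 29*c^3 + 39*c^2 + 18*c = (c + 1)*(c^4 + 8*c^3 + 21*c^2 + 18*c) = (c + 1)*(c + 2)*(c^3 + 6*c^2 + 9*c) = c*(c + 1)*(c + 2)*(c^2 + 6*c + 9) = c*(c + 1)*(c + 2)*(c + 3)*(c + 3)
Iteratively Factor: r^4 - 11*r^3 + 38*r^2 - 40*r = (r - 2)*(r^3 - 9*r^2 + 20*r) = r*(r - 2)*(r^2 - 9*r + 20) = r*(r - 5)*(r - 2)*(r - 4)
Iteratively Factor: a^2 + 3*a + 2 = (a + 1)*(a + 2)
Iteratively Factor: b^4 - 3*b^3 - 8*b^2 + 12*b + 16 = (b + 1)*(b^3 - 4*b^2 - 4*b + 16) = (b + 1)*(b + 2)*(b^2 - 6*b + 8) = (b - 4)*(b + 1)*(b + 2)*(b - 2)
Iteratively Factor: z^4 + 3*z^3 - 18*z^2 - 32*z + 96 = (z + 4)*(z^3 - z^2 - 14*z + 24) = (z + 4)^2*(z^2 - 5*z + 6) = (z - 2)*(z + 4)^2*(z - 3)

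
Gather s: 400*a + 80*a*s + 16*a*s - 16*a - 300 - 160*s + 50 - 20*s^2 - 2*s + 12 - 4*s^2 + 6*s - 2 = 384*a - 24*s^2 + s*(96*a - 156) - 240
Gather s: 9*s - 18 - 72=9*s - 90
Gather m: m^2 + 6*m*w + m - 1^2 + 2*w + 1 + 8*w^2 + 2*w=m^2 + m*(6*w + 1) + 8*w^2 + 4*w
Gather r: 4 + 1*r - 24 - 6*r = -5*r - 20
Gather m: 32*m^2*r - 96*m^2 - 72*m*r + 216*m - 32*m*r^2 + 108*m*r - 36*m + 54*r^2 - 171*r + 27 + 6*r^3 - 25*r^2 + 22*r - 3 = m^2*(32*r - 96) + m*(-32*r^2 + 36*r + 180) + 6*r^3 + 29*r^2 - 149*r + 24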